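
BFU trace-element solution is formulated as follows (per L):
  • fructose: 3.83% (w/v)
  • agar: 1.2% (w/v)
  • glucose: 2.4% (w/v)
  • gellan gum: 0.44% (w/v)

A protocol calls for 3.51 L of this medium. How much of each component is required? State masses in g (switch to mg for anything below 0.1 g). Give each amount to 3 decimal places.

Working volume: 3.51 L.
fructose: 3.83% w/v = 38.3 g/L → 38.3 × 3.51 L = 134.433 g
agar: 1.2% w/v = 12 g/L → 12 × 3.51 L = 42.120 g
glucose: 2.4 g per 100 mL × 3510 mL ÷ 100 = 84.240 g
gellan gum: 0.44 g per 100 mL × 3510 mL ÷ 100 = 15.444 g

fructose 134.433 g; agar 42.120 g; glucose 84.240 g; gellan gum 15.444 g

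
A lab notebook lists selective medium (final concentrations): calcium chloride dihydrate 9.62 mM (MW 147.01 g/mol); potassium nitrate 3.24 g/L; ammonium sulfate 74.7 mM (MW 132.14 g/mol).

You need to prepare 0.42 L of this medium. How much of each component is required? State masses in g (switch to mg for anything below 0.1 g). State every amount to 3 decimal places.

Working volume: 0.42 L.
calcium chloride dihydrate: 9.62 mmol/L × 147.01 g/mol × 0.42 L ÷ 1000 = 0.594 g
potassium nitrate: 3.24 g/L × 0.42 L = 1.361 g
ammonium sulfate: 74.7 mmol/L × 132.14 g/mol × 0.42 L ÷ 1000 = 4.146 g

calcium chloride dihydrate 0.594 g; potassium nitrate 1.361 g; ammonium sulfate 4.146 g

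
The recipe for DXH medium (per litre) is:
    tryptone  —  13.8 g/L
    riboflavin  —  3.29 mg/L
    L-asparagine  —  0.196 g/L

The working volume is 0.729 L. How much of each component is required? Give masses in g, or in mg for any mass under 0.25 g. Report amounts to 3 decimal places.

Scale factor relative to 1 L: 0.729.
tryptone: 13.8 g/L × 0.729 L = 10.060 g
riboflavin: 3.29 mg/L × 0.729 L = 2.398 mg
L-asparagine: 0.196 g/L × 0.729 L = 0.142884 g = 142.884 mg

tryptone 10.060 g; riboflavin 2.398 mg; L-asparagine 142.884 mg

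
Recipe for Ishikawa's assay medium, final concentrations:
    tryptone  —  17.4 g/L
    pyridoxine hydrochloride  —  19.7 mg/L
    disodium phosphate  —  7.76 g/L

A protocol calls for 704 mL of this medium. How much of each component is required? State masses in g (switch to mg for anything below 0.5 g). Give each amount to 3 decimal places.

tryptone 12.250 g; pyridoxine hydrochloride 13.869 mg; disodium phosphate 5.463 g

Target volume = 704 mL = 0.704 L.
tryptone: 17.4 g/L × 0.704 L = 12.250 g
pyridoxine hydrochloride: 19.7 mg/L × 0.704 L = 13.869 mg
disodium phosphate: 7.76 g/L × 0.704 L = 5.463 g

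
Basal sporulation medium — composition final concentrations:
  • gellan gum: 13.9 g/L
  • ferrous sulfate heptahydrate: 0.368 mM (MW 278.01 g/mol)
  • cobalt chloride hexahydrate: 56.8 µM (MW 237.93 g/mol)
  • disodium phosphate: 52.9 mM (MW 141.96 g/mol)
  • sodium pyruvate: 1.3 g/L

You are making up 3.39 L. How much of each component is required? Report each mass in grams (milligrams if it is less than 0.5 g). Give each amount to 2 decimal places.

Working volume: 3.39 L.
gellan gum: 13.9 g/L × 3.39 L = 47.12 g
ferrous sulfate heptahydrate: 0.368 mmol/L × 278.01 mg/mmol × 3.39 L = 346.82 mg
cobalt chloride hexahydrate: 56.8 µmol/L × 237.93 g/mol × 3.39 L ÷ 1000 = 45.81 mg
disodium phosphate: 52.9 mmol/L × 141.96 g/mol × 3.39 L ÷ 1000 = 25.46 g
sodium pyruvate: 1.3 g/L × 3.39 L = 4.41 g

gellan gum 47.12 g; ferrous sulfate heptahydrate 346.82 mg; cobalt chloride hexahydrate 45.81 mg; disodium phosphate 25.46 g; sodium pyruvate 4.41 g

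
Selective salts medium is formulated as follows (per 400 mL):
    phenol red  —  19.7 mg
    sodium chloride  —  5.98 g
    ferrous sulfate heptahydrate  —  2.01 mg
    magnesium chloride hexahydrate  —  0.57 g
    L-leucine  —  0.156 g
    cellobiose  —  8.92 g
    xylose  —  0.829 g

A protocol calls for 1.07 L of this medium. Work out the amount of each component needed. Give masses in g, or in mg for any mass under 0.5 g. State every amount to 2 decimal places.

phenol red 52.70 mg; sodium chloride 16.00 g; ferrous sulfate heptahydrate 5.38 mg; magnesium chloride hexahydrate 1.52 g; L-leucine 417.30 mg; cellobiose 23.86 g; xylose 2.22 g

Scale factor = 1070 mL / 400 mL = 2.675.
phenol red: 19.7 mg × (1070 mL / 400 mL) = 52.70 mg
sodium chloride: 5.98 g × (1070 mL / 400 mL) = 16.00 g
ferrous sulfate heptahydrate: 2.01 mg × (1070 mL / 400 mL) = 5.38 mg
magnesium chloride hexahydrate: 0.57 g × (1070 mL / 400 mL) = 1.52 g
L-leucine: 0.156 g × (1070 mL / 400 mL) = 0.4173 g = 417.30 mg
cellobiose: 8.92 g × (1070 mL / 400 mL) = 23.86 g
xylose: 0.829 g × (1070 mL / 400 mL) = 2.22 g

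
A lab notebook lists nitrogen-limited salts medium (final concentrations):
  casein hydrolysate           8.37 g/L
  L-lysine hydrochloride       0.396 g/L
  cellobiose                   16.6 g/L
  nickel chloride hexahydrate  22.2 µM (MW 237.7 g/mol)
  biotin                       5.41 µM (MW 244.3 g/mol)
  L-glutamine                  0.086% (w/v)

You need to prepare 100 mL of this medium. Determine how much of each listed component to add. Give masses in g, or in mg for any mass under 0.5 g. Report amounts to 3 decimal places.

casein hydrolysate 0.837 g; L-lysine hydrochloride 39.600 mg; cellobiose 1.660 g; nickel chloride hexahydrate 0.528 mg; biotin 0.132 mg; L-glutamine 86.000 mg

Target volume = 100 mL = 0.1 L.
casein hydrolysate: 8.37 g/L × 0.1 L = 0.837 g
L-lysine hydrochloride: 0.396 g/L × 0.1 L = 0.0396 g = 39.600 mg
cellobiose: 16.6 g/L × 0.1 L = 1.660 g
nickel chloride hexahydrate: 22.2 µmol/L × 237.7 g/mol × 0.1 L ÷ 1000 = 0.528 mg
biotin: 5.41 µmol/L × 244.3 g/mol × 0.1 L ÷ 1000 = 0.132 mg
L-glutamine: 0.086 g per 100 mL × 100 mL ÷ 100 = 0.086 g = 86.000 mg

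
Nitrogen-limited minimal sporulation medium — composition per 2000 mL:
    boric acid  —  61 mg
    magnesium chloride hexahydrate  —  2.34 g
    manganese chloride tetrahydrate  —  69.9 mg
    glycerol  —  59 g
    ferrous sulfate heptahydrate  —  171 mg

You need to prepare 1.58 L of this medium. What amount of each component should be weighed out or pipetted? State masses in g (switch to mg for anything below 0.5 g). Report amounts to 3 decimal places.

boric acid 48.190 mg; magnesium chloride hexahydrate 1.849 g; manganese chloride tetrahydrate 55.221 mg; glycerol 46.610 g; ferrous sulfate heptahydrate 135.090 mg

Scale factor = 1580 mL / 2000 mL = 0.79.
boric acid: 61 mg × (1580 mL / 2000 mL) = 48.190 mg
magnesium chloride hexahydrate: 2.34 g × (1580 mL / 2000 mL) = 1.849 g
manganese chloride tetrahydrate: 69.9 mg × (1580 mL / 2000 mL) = 55.221 mg
glycerol: 59 g × (1580 mL / 2000 mL) = 46.610 g
ferrous sulfate heptahydrate: 171 mg × (1580 mL / 2000 mL) = 135.090 mg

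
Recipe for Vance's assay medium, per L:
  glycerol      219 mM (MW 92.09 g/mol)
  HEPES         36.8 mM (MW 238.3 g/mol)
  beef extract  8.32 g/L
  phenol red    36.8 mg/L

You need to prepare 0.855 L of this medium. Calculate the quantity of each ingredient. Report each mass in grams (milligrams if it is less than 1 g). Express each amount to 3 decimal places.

glycerol 17.243 g; HEPES 7.498 g; beef extract 7.114 g; phenol red 31.464 mg

Scale factor relative to 1 L: 0.855.
glycerol: 219 mmol/L × 92.09 g/mol × 0.855 L ÷ 1000 = 17.243 g
HEPES: 36.8 mmol/L × 238.3 g/mol × 0.855 L ÷ 1000 = 7.498 g
beef extract: 8.32 g/L × 0.855 L = 7.114 g
phenol red: 36.8 mg/L × 0.855 L = 31.464 mg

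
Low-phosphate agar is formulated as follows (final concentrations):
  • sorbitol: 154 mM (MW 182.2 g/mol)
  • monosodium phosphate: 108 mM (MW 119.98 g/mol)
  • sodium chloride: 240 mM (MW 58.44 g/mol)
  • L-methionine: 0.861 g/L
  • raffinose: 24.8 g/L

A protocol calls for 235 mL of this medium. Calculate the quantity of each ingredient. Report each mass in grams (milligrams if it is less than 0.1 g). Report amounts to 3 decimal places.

Target volume = 235 mL = 0.235 L.
sorbitol: 154 mmol/L × 182.2 g/mol × 0.235 L ÷ 1000 = 6.594 g
monosodium phosphate: 108 mmol/L × 119.98 g/mol × 0.235 L ÷ 1000 = 3.045 g
sodium chloride: 240 mmol/L × 58.44 g/mol × 0.235 L ÷ 1000 = 3.296 g
L-methionine: 0.861 g/L × 0.235 L = 0.202 g
raffinose: 24.8 g/L × 0.235 L = 5.828 g

sorbitol 6.594 g; monosodium phosphate 3.045 g; sodium chloride 3.296 g; L-methionine 0.202 g; raffinose 5.828 g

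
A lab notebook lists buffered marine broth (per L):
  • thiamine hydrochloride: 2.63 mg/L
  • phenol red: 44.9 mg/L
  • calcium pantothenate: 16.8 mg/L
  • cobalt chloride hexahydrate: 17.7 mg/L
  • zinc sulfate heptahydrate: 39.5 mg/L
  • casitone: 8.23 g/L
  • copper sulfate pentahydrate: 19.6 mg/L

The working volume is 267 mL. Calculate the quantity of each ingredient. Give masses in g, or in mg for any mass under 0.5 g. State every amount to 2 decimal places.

Scale factor relative to 1 L: 0.267.
thiamine hydrochloride: 2.63 mg/L × 0.267 L = 0.70 mg
phenol red: 44.9 mg/L × 0.267 L = 11.99 mg
calcium pantothenate: 16.8 mg/L × 0.267 L = 4.49 mg
cobalt chloride hexahydrate: 17.7 mg/L × 0.267 L = 4.73 mg
zinc sulfate heptahydrate: 39.5 mg/L × 0.267 L = 10.55 mg
casitone: 8.23 g/L × 0.267 L = 2.20 g
copper sulfate pentahydrate: 19.6 mg/L × 0.267 L = 5.23 mg

thiamine hydrochloride 0.70 mg; phenol red 11.99 mg; calcium pantothenate 4.49 mg; cobalt chloride hexahydrate 4.73 mg; zinc sulfate heptahydrate 10.55 mg; casitone 2.20 g; copper sulfate pentahydrate 5.23 mg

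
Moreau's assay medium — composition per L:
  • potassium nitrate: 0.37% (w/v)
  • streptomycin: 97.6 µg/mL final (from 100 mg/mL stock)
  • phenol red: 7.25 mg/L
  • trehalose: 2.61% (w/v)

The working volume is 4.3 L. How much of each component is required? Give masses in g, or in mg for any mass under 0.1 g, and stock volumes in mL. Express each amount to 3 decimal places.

Working volume: 4.3 L.
potassium nitrate: 0.37 g per 100 mL × 4300 mL ÷ 100 = 15.910 g
streptomycin: C1V1 = C2V2 → 97.6 µg/mL × 4300 mL ÷ 100000 µg/mL = 4.197 mL
phenol red: 7.25 mg/L × 4.3 L = 31.175 mg
trehalose: 2.61 g per 100 mL × 4300 mL ÷ 100 = 112.230 g

potassium nitrate 15.910 g; streptomycin 4.197 mL; phenol red 31.175 mg; trehalose 112.230 g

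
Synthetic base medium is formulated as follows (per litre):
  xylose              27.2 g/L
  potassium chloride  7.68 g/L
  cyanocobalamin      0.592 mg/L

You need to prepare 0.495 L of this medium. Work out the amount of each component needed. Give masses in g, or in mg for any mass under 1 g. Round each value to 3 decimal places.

xylose 13.464 g; potassium chloride 3.802 g; cyanocobalamin 0.293 mg

Working volume: 0.495 L.
xylose: 27.2 g/L × 0.495 L = 13.464 g
potassium chloride: 7.68 g/L × 0.495 L = 3.802 g
cyanocobalamin: 0.592 mg/L × 0.495 L = 0.293 mg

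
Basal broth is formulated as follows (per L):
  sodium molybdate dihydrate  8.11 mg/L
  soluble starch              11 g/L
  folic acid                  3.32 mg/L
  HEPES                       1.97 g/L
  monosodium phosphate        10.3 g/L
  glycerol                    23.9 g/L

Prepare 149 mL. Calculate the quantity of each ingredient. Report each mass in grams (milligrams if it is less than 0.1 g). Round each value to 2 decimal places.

sodium molybdate dihydrate 1.21 mg; soluble starch 1.64 g; folic acid 0.49 mg; HEPES 0.29 g; monosodium phosphate 1.53 g; glycerol 3.56 g

Scale factor relative to 1 L: 0.149.
sodium molybdate dihydrate: 8.11 mg/L × 0.149 L = 1.21 mg
soluble starch: 11 g/L × 0.149 L = 1.64 g
folic acid: 3.32 mg/L × 0.149 L = 0.49 mg
HEPES: 1.97 g/L × 0.149 L = 0.29 g
monosodium phosphate: 10.3 g/L × 0.149 L = 1.53 g
glycerol: 23.9 g/L × 0.149 L = 3.56 g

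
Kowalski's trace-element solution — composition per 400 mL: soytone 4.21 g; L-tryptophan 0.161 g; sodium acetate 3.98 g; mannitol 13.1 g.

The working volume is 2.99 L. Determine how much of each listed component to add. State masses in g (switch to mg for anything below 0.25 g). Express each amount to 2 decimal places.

soytone 31.47 g; L-tryptophan 1.20 g; sodium acetate 29.75 g; mannitol 97.92 g

Scale factor = 2990 mL / 400 mL = 7.475.
soytone: 4.21 g × (2990 mL / 400 mL) = 31.47 g
L-tryptophan: 0.161 g × (2990 mL / 400 mL) = 1.20 g
sodium acetate: 3.98 g × (2990 mL / 400 mL) = 29.75 g
mannitol: 13.1 g × (2990 mL / 400 mL) = 97.92 g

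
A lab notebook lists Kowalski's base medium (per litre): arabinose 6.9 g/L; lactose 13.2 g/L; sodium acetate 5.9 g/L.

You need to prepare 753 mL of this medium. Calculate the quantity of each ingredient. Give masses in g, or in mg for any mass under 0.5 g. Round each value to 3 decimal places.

arabinose 5.196 g; lactose 9.940 g; sodium acetate 4.443 g

Target volume = 753 mL = 0.753 L.
arabinose: 6.9 g/L × 0.753 L = 5.196 g
lactose: 13.2 g/L × 0.753 L = 9.940 g
sodium acetate: 5.9 g/L × 0.753 L = 4.443 g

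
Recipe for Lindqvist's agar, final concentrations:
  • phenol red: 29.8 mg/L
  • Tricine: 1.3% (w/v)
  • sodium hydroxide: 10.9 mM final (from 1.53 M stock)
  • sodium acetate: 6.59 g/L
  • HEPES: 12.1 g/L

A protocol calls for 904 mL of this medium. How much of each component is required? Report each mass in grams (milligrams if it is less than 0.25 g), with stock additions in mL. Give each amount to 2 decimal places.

phenol red 26.94 mg; Tricine 11.75 g; sodium hydroxide 6.44 mL; sodium acetate 5.96 g; HEPES 10.94 g

Working volume: 904 mL = 0.904 L.
phenol red: 29.8 mg/L × 0.904 L = 26.94 mg
Tricine: 1.3 g per 100 mL × 904 mL ÷ 100 = 11.75 g
sodium hydroxide: V = C2·V2/C1 = 10.9 mM × 904 mL ÷ 1530 mM = 6.44 mL
sodium acetate: 6.59 g/L × 0.904 L = 5.96 g
HEPES: 12.1 g/L × 0.904 L = 10.94 g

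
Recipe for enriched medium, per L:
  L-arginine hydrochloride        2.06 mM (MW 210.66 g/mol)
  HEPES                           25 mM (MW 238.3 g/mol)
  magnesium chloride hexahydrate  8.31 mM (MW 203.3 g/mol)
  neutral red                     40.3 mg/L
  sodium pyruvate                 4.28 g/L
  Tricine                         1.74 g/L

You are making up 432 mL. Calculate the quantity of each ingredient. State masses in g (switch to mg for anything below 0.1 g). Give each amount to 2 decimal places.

L-arginine hydrochloride 0.19 g; HEPES 2.57 g; magnesium chloride hexahydrate 0.73 g; neutral red 17.41 mg; sodium pyruvate 1.85 g; Tricine 0.75 g

Working volume: 432 mL = 0.432 L.
L-arginine hydrochloride: 2.06 mmol/L × 210.66 g/mol × 0.432 L ÷ 1000 = 0.19 g
HEPES: 25 mmol/L × 238.3 g/mol × 0.432 L ÷ 1000 = 2.57 g
magnesium chloride hexahydrate: 8.31 mmol/L × 203.3 g/mol × 0.432 L ÷ 1000 = 0.73 g
neutral red: 40.3 mg/L × 0.432 L = 17.41 mg
sodium pyruvate: 4.28 g/L × 0.432 L = 1.85 g
Tricine: 1.74 g/L × 0.432 L = 0.75 g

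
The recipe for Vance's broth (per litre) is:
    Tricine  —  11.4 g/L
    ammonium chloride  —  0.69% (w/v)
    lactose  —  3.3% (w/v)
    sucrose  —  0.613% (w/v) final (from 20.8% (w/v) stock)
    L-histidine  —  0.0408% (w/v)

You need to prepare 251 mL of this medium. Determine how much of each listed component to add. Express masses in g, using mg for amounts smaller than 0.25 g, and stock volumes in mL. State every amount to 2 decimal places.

Working volume: 251 mL = 0.251 L.
Tricine: 11.4 g/L × 0.251 L = 2.86 g
ammonium chloride: 0.69 g per 100 mL × 251 mL ÷ 100 = 1.73 g
lactose: 3.3 g per 100 mL × 251 mL ÷ 100 = 8.28 g
sucrose: dilute stock: 0.613% ÷ 20.8% × 251 mL = 7.40 mL
L-histidine: 0.0408% w/v = 0.408 g/L → 0.408 × 0.251 L = 0.102408 g = 102.41 mg

Tricine 2.86 g; ammonium chloride 1.73 g; lactose 8.28 g; sucrose 7.40 mL; L-histidine 102.41 mg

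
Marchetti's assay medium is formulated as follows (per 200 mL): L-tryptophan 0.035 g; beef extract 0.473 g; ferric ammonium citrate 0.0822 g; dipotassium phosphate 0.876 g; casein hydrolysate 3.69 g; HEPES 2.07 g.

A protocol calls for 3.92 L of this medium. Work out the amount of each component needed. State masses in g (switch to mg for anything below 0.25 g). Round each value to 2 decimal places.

L-tryptophan 0.69 g; beef extract 9.27 g; ferric ammonium citrate 1.61 g; dipotassium phosphate 17.17 g; casein hydrolysate 72.32 g; HEPES 40.57 g

Scale factor = 3920 mL / 200 mL = 19.6.
L-tryptophan: 0.035 g × (3920 mL / 200 mL) = 0.69 g
beef extract: 0.473 g × (3920 mL / 200 mL) = 9.27 g
ferric ammonium citrate: 0.0822 g × (3920 mL / 200 mL) = 1.61 g
dipotassium phosphate: 0.876 g × (3920 mL / 200 mL) = 17.17 g
casein hydrolysate: 3.69 g × (3920 mL / 200 mL) = 72.32 g
HEPES: 2.07 g × (3920 mL / 200 mL) = 40.57 g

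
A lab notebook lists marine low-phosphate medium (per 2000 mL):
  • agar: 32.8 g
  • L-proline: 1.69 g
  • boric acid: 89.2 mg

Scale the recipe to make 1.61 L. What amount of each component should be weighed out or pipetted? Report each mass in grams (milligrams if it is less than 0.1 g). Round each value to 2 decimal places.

agar 26.40 g; L-proline 1.36 g; boric acid 71.81 mg

Ratio of target to recipe volume: 1610 / 2000 = 0.805.
agar: 32.8 g × (1610 mL / 2000 mL) = 26.40 g
L-proline: 1.69 g × (1610 mL / 2000 mL) = 1.36 g
boric acid: 89.2 mg × (1610 mL / 2000 mL) = 71.81 mg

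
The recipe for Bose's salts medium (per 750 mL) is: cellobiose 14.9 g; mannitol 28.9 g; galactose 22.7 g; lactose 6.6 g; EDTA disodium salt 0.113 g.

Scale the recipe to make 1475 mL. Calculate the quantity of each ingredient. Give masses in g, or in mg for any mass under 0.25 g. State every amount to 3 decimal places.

Scale factor = 1475 mL / 750 mL = 1.96667.
cellobiose: 14.9 g × (1475 mL / 750 mL) = 29.303 g
mannitol: 28.9 g × (1475 mL / 750 mL) = 56.837 g
galactose: 22.7 g × (1475 mL / 750 mL) = 44.643 g
lactose: 6.6 g × (1475 mL / 750 mL) = 12.980 g
EDTA disodium salt: 0.113 g × (1475 mL / 750 mL) = 0.222233 g = 222.233 mg

cellobiose 29.303 g; mannitol 56.837 g; galactose 44.643 g; lactose 12.980 g; EDTA disodium salt 222.233 mg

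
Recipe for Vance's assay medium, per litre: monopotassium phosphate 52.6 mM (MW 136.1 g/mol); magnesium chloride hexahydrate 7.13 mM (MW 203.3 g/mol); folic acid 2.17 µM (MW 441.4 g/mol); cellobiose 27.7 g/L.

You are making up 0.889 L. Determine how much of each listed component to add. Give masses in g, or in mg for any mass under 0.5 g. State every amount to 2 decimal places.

monopotassium phosphate 6.36 g; magnesium chloride hexahydrate 1.29 g; folic acid 0.85 mg; cellobiose 24.63 g

Scale factor relative to 1 L: 0.889.
monopotassium phosphate: 52.6 mmol/L × 136.1 g/mol × 0.889 L ÷ 1000 = 6.36 g
magnesium chloride hexahydrate: 7.13 mmol/L × 203.3 g/mol × 0.889 L ÷ 1000 = 1.29 g
folic acid: 2.17 µmol/L × 441.4 g/mol × 0.889 L ÷ 1000 = 0.85 mg
cellobiose: 27.7 g/L × 0.889 L = 24.63 g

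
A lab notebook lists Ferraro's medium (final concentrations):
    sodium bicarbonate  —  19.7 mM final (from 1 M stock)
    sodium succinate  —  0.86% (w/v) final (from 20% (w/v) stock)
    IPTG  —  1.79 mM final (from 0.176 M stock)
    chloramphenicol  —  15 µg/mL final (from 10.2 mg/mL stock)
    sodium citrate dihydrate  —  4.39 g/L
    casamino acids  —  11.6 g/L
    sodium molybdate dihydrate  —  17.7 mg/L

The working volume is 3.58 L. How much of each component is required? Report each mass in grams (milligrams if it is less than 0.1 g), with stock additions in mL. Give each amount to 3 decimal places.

Working volume: 3.58 L.
sodium bicarbonate: C1V1 = C2V2 → 19.7 mM × 3580 mL ÷ 1000 mM = 70.526 mL
sodium succinate: C1V1 = C2V2 → 0.86% ÷ 20% × 3580 mL = 153.940 mL
IPTG: V = C2·V2/C1 = 1.79 mM × 3580 mL ÷ 176 mM = 36.410 mL
chloramphenicol: dilute stock: 15 µg/mL × 3580 mL ÷ 10200 µg/mL = 5.265 mL
sodium citrate dihydrate: 4.39 g/L × 3.58 L = 15.716 g
casamino acids: 11.6 g/L × 3.58 L = 41.528 g
sodium molybdate dihydrate: 17.7 mg/L × 3.58 L = 63.366 mg

sodium bicarbonate 70.526 mL; sodium succinate 153.940 mL; IPTG 36.410 mL; chloramphenicol 5.265 mL; sodium citrate dihydrate 15.716 g; casamino acids 41.528 g; sodium molybdate dihydrate 63.366 mg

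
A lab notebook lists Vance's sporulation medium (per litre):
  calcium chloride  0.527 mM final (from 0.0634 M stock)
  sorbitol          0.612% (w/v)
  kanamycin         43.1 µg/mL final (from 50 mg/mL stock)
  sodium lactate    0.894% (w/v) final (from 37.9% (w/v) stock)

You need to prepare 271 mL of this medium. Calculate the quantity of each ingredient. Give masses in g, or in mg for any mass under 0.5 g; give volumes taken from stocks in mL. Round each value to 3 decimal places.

Scale factor relative to 1 L: 0.271.
calcium chloride: C1V1 = C2V2 → 0.527 mM × 271 mL ÷ 63.4 mM = 2.253 mL
sorbitol: 0.612 g per 100 mL × 271 mL ÷ 100 = 1.659 g
kanamycin: V = C2·V2/C1 = 43.1 µg/mL × 271 mL ÷ 50000 µg/mL = 0.234 mL
sodium lactate: V = C2·V2/C1 = 0.894% ÷ 37.9% × 271 mL = 6.392 mL

calcium chloride 2.253 mL; sorbitol 1.659 g; kanamycin 0.234 mL; sodium lactate 6.392 mL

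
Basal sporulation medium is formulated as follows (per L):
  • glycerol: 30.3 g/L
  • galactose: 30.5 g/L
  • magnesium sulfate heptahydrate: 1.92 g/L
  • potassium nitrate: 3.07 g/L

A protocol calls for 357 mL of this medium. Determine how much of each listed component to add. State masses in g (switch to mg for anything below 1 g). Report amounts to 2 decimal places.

glycerol 10.82 g; galactose 10.89 g; magnesium sulfate heptahydrate 685.44 mg; potassium nitrate 1.10 g

Working volume: 357 mL = 0.357 L.
glycerol: 30.3 g/L × 0.357 L = 10.82 g
galactose: 30.5 g/L × 0.357 L = 10.89 g
magnesium sulfate heptahydrate: 1.92 g/L × 0.357 L = 0.68544 g = 685.44 mg
potassium nitrate: 3.07 g/L × 0.357 L = 1.10 g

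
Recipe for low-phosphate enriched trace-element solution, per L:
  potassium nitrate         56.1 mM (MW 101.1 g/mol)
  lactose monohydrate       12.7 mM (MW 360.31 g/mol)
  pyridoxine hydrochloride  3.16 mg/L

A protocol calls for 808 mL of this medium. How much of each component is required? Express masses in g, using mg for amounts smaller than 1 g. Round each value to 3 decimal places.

Scale factor relative to 1 L: 0.808.
potassium nitrate: 56.1 mmol/L × 101.1 g/mol × 0.808 L ÷ 1000 = 4.583 g
lactose monohydrate: 12.7 mmol/L × 360.31 g/mol × 0.808 L ÷ 1000 = 3.697 g
pyridoxine hydrochloride: 3.16 mg/L × 0.808 L = 2.553 mg

potassium nitrate 4.583 g; lactose monohydrate 3.697 g; pyridoxine hydrochloride 2.553 mg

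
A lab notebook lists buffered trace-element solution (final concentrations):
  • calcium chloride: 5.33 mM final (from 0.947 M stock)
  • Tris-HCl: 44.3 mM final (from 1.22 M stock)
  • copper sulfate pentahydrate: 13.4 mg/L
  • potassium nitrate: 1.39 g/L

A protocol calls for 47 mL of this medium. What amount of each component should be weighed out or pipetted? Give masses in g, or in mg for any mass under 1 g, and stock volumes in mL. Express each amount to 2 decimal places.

calcium chloride 0.26 mL; Tris-HCl 1.71 mL; copper sulfate pentahydrate 0.63 mg; potassium nitrate 65.33 mg

Scale factor relative to 1 L: 0.047.
calcium chloride: V = C2·V2/C1 = 5.33 mM × 47 mL ÷ 947 mM = 0.26 mL
Tris-HCl: dilute stock: 44.3 mM × 47 mL ÷ 1220 mM = 1.71 mL
copper sulfate pentahydrate: 13.4 mg/L × 0.047 L = 0.63 mg
potassium nitrate: 1.39 g/L × 0.047 L = 0.06533 g = 65.33 mg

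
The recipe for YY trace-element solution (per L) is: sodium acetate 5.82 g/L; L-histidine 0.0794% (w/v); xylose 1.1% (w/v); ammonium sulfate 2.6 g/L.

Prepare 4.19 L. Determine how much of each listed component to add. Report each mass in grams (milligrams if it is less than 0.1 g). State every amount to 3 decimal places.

sodium acetate 24.386 g; L-histidine 3.327 g; xylose 46.090 g; ammonium sulfate 10.894 g

Working volume: 4.19 L.
sodium acetate: 5.82 g/L × 4.19 L = 24.386 g
L-histidine: 0.0794% w/v = 0.794 g/L → 0.794 × 4.19 L = 3.327 g
xylose: 1.1% w/v = 11 g/L → 11 × 4.19 L = 46.090 g
ammonium sulfate: 2.6 g/L × 4.19 L = 10.894 g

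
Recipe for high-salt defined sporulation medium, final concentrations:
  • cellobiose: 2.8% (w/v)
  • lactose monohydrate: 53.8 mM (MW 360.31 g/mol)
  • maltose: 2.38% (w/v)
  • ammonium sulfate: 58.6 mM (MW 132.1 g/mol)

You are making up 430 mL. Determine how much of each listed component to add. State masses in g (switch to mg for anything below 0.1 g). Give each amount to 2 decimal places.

cellobiose 12.04 g; lactose monohydrate 8.34 g; maltose 10.23 g; ammonium sulfate 3.33 g

Working volume: 430 mL = 0.43 L.
cellobiose: 2.8 g per 100 mL × 430 mL ÷ 100 = 12.04 g
lactose monohydrate: 53.8 mmol/L × 360.31 g/mol × 0.43 L ÷ 1000 = 8.34 g
maltose: 2.38% w/v = 23.8 g/L → 23.8 × 0.43 L = 10.23 g
ammonium sulfate: 58.6 mmol/L × 132.1 g/mol × 0.43 L ÷ 1000 = 3.33 g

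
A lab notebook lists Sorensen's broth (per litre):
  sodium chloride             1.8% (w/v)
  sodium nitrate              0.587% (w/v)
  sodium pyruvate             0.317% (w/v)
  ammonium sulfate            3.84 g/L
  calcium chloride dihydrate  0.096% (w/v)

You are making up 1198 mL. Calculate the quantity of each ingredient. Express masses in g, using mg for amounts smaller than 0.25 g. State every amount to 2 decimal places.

sodium chloride 21.56 g; sodium nitrate 7.03 g; sodium pyruvate 3.80 g; ammonium sulfate 4.60 g; calcium chloride dihydrate 1.15 g

Scale factor relative to 1 L: 1.198.
sodium chloride: 1.8% w/v = 18 g/L → 18 × 1.198 L = 21.56 g
sodium nitrate: 0.587 g per 100 mL × 1198 mL ÷ 100 = 7.03 g
sodium pyruvate: 0.317% w/v = 3.17 g/L → 3.17 × 1.198 L = 3.80 g
ammonium sulfate: 3.84 g/L × 1.198 L = 4.60 g
calcium chloride dihydrate: 0.096% w/v = 0.96 g/L → 0.96 × 1.198 L = 1.15 g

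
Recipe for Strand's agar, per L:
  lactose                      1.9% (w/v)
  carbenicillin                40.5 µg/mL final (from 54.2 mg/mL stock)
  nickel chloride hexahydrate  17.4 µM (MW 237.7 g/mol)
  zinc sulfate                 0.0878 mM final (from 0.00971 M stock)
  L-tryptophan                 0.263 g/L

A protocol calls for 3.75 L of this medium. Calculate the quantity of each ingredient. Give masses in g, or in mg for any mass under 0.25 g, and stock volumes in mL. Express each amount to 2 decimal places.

Scale factor relative to 1 L: 3.75.
lactose: 1.9 g per 100 mL × 3750 mL ÷ 100 = 71.25 g
carbenicillin: C1V1 = C2V2 → 40.5 µg/mL × 3750 mL ÷ 54200 µg/mL = 2.80 mL
nickel chloride hexahydrate: 17.4 µmol/L × 237.7 g/mol × 3.75 L ÷ 1000 = 15.51 mg
zinc sulfate: V = C2·V2/C1 = 0.0878 mM × 3750 mL ÷ 9.71 mM = 33.91 mL
L-tryptophan: 0.263 g/L × 3.75 L = 0.99 g

lactose 71.25 g; carbenicillin 2.80 mL; nickel chloride hexahydrate 15.51 mg; zinc sulfate 33.91 mL; L-tryptophan 0.99 g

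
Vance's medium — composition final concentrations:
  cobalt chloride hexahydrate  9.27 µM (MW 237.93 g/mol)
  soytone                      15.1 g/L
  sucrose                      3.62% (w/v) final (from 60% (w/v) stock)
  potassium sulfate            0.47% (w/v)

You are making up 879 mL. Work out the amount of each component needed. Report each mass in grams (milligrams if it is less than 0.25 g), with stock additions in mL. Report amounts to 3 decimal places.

Scale factor relative to 1 L: 0.879.
cobalt chloride hexahydrate: 9.27 µmol/L × 237.93 g/mol × 0.879 L ÷ 1000 = 1.939 mg
soytone: 15.1 g/L × 0.879 L = 13.273 g
sucrose: V = C2·V2/C1 = 3.62% ÷ 60% × 879 mL = 53.033 mL
potassium sulfate: 0.47 g per 100 mL × 879 mL ÷ 100 = 4.131 g

cobalt chloride hexahydrate 1.939 mg; soytone 13.273 g; sucrose 53.033 mL; potassium sulfate 4.131 g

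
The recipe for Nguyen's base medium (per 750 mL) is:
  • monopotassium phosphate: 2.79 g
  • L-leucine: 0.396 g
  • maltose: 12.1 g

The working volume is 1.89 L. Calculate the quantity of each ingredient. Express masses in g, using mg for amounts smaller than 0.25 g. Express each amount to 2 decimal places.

Scale factor = 1890 mL / 750 mL = 2.52.
monopotassium phosphate: 2.79 g × (1890 mL / 750 mL) = 7.03 g
L-leucine: 0.396 g × (1890 mL / 750 mL) = 1.00 g
maltose: 12.1 g × (1890 mL / 750 mL) = 30.49 g

monopotassium phosphate 7.03 g; L-leucine 1.00 g; maltose 30.49 g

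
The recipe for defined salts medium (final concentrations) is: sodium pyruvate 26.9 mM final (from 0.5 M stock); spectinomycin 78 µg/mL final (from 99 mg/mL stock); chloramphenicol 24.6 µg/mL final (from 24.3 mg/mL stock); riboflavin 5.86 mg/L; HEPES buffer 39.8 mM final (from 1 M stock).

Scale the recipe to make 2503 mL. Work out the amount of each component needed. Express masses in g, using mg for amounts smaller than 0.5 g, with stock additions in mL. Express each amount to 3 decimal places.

sodium pyruvate 134.661 mL; spectinomycin 1.972 mL; chloramphenicol 2.534 mL; riboflavin 14.668 mg; HEPES buffer 99.619 mL

Working volume: 2503 mL = 2.503 L.
sodium pyruvate: V = C2·V2/C1 = 26.9 mM × 2503 mL ÷ 500 mM = 134.661 mL
spectinomycin: C1V1 = C2V2 → 78 µg/mL × 2503 mL ÷ 99000 µg/mL = 1.972 mL
chloramphenicol: V = C2·V2/C1 = 24.6 µg/mL × 2503 mL ÷ 24300 µg/mL = 2.534 mL
riboflavin: 5.86 mg/L × 2.503 L = 14.668 mg
HEPES buffer: V = C2·V2/C1 = 39.8 mM × 2503 mL ÷ 1000 mM = 99.619 mL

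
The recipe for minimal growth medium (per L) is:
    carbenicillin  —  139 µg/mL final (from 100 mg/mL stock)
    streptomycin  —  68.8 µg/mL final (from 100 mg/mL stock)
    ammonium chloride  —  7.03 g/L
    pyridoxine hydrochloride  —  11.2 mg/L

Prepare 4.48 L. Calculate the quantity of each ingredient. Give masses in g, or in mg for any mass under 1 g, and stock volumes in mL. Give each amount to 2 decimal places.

carbenicillin 6.23 mL; streptomycin 3.08 mL; ammonium chloride 31.49 g; pyridoxine hydrochloride 50.18 mg

Scale factor relative to 1 L: 4.48.
carbenicillin: V = C2·V2/C1 = 139 µg/mL × 4480 mL ÷ 100000 µg/mL = 6.23 mL
streptomycin: C1V1 = C2V2 → 68.8 µg/mL × 4480 mL ÷ 100000 µg/mL = 3.08 mL
ammonium chloride: 7.03 g/L × 4.48 L = 31.49 g
pyridoxine hydrochloride: 11.2 mg/L × 4.48 L = 50.18 mg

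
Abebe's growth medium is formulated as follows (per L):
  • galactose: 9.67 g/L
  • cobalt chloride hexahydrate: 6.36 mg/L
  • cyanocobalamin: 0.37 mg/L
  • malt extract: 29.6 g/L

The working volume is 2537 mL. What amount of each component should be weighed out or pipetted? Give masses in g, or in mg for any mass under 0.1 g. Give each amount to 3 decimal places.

galactose 24.533 g; cobalt chloride hexahydrate 16.135 mg; cyanocobalamin 0.939 mg; malt extract 75.095 g

Scale factor relative to 1 L: 2.537.
galactose: 9.67 g/L × 2.537 L = 24.533 g
cobalt chloride hexahydrate: 6.36 mg/L × 2.537 L = 16.135 mg
cyanocobalamin: 0.37 mg/L × 2.537 L = 0.939 mg
malt extract: 29.6 g/L × 2.537 L = 75.095 g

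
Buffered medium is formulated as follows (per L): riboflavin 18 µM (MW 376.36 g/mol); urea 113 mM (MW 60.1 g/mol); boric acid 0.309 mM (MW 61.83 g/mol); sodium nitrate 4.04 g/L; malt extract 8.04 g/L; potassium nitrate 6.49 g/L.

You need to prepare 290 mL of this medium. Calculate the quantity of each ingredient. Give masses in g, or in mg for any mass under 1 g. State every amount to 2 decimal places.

Scale factor relative to 1 L: 0.29.
riboflavin: 18 µmol/L × 376.36 g/mol × 0.29 L ÷ 1000 = 1.96 mg
urea: 113 mmol/L × 60.1 g/mol × 0.29 L ÷ 1000 = 1.97 g
boric acid: 0.309 mmol/L × 61.83 mg/mmol × 0.29 L = 5.54 mg
sodium nitrate: 4.04 g/L × 0.29 L = 1.17 g
malt extract: 8.04 g/L × 0.29 L = 2.33 g
potassium nitrate: 6.49 g/L × 0.29 L = 1.88 g

riboflavin 1.96 mg; urea 1.97 g; boric acid 5.54 mg; sodium nitrate 1.17 g; malt extract 2.33 g; potassium nitrate 1.88 g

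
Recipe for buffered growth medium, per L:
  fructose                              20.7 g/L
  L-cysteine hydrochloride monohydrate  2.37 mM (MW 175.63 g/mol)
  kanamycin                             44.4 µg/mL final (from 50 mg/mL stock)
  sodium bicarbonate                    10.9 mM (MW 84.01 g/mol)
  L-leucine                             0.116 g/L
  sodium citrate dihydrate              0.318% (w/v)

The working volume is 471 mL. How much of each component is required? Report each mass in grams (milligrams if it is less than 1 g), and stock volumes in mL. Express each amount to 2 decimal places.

Scale factor relative to 1 L: 0.471.
fructose: 20.7 g/L × 0.471 L = 9.75 g
L-cysteine hydrochloride monohydrate: 2.37 mmol/L × 175.63 mg/mmol × 0.471 L = 196.05 mg
kanamycin: dilute stock: 44.4 µg/mL × 471 mL ÷ 50000 µg/mL = 0.42 mL
sodium bicarbonate: 10.9 mmol/L × 84.01 mg/mmol × 0.471 L = 431.30 mg
L-leucine: 0.116 g/L × 0.471 L = 0.054636 g = 54.64 mg
sodium citrate dihydrate: 0.318% w/v = 3.18 g/L → 3.18 × 0.471 L = 1.50 g

fructose 9.75 g; L-cysteine hydrochloride monohydrate 196.05 mg; kanamycin 0.42 mL; sodium bicarbonate 431.30 mg; L-leucine 54.64 mg; sodium citrate dihydrate 1.50 g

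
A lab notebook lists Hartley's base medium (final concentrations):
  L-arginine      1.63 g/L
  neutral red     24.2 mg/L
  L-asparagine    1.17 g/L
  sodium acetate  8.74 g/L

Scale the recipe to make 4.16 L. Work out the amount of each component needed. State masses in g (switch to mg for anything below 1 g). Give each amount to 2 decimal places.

L-arginine 6.78 g; neutral red 100.67 mg; L-asparagine 4.87 g; sodium acetate 36.36 g

Working volume: 4.16 L.
L-arginine: 1.63 g/L × 4.16 L = 6.78 g
neutral red: 24.2 mg/L × 4.16 L = 100.67 mg
L-asparagine: 1.17 g/L × 4.16 L = 4.87 g
sodium acetate: 8.74 g/L × 4.16 L = 36.36 g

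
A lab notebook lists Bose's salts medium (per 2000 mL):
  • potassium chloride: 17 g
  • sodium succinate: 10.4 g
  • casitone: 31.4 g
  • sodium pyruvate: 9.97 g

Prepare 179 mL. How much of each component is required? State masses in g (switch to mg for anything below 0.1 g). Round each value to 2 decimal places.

potassium chloride 1.52 g; sodium succinate 0.93 g; casitone 2.81 g; sodium pyruvate 0.89 g

Ratio of target to recipe volume: 179 / 2000 = 0.0895.
potassium chloride: 17 g × (179 mL / 2000 mL) = 1.52 g
sodium succinate: 10.4 g × (179 mL / 2000 mL) = 0.93 g
casitone: 31.4 g × (179 mL / 2000 mL) = 2.81 g
sodium pyruvate: 9.97 g × (179 mL / 2000 mL) = 0.89 g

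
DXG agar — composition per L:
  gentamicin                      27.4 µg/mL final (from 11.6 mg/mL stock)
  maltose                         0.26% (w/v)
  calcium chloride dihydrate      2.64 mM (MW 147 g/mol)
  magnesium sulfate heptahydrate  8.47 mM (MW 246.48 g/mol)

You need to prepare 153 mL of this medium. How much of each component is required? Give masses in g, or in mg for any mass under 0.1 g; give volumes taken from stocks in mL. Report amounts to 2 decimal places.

gentamicin 0.36 mL; maltose 0.40 g; calcium chloride dihydrate 59.38 mg; magnesium sulfate heptahydrate 0.32 g

Target volume = 153 mL = 0.153 L.
gentamicin: V = C2·V2/C1 = 27.4 µg/mL × 153 mL ÷ 11600 µg/mL = 0.36 mL
maltose: 0.26% w/v = 2.6 g/L → 2.6 × 0.153 L = 0.40 g
calcium chloride dihydrate: 2.64 mmol/L × 147 mg/mmol × 0.153 L = 59.38 mg
magnesium sulfate heptahydrate: 8.47 mmol/L × 246.48 g/mol × 0.153 L ÷ 1000 = 0.32 g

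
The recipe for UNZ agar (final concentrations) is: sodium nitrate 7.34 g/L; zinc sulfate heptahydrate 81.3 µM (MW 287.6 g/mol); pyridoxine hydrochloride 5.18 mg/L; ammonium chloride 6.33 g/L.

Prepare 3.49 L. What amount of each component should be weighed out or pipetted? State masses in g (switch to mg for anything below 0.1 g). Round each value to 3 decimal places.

sodium nitrate 25.617 g; zinc sulfate heptahydrate 81.603 mg; pyridoxine hydrochloride 18.078 mg; ammonium chloride 22.092 g

Working volume: 3.49 L.
sodium nitrate: 7.34 g/L × 3.49 L = 25.617 g
zinc sulfate heptahydrate: 81.3 µmol/L × 287.6 g/mol × 3.49 L ÷ 1000 = 81.603 mg
pyridoxine hydrochloride: 5.18 mg/L × 3.49 L = 18.078 mg
ammonium chloride: 6.33 g/L × 3.49 L = 22.092 g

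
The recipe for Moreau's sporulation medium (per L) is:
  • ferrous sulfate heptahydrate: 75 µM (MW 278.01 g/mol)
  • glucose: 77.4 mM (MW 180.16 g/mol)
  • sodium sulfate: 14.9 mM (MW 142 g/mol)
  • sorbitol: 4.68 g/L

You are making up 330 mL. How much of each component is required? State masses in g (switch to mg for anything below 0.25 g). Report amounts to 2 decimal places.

ferrous sulfate heptahydrate 6.88 mg; glucose 4.60 g; sodium sulfate 0.70 g; sorbitol 1.54 g

Working volume: 330 mL = 0.33 L.
ferrous sulfate heptahydrate: 75 µmol/L × 278.01 g/mol × 0.33 L ÷ 1000 = 6.88 mg
glucose: 77.4 mmol/L × 180.16 g/mol × 0.33 L ÷ 1000 = 4.60 g
sodium sulfate: 14.9 mmol/L × 142 g/mol × 0.33 L ÷ 1000 = 0.70 g
sorbitol: 4.68 g/L × 0.33 L = 1.54 g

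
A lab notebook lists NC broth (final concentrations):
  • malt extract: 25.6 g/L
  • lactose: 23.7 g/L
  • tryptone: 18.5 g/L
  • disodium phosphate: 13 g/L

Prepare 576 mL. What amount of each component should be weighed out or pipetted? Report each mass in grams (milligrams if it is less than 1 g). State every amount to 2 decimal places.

Scale factor relative to 1 L: 0.576.
malt extract: 25.6 g/L × 0.576 L = 14.75 g
lactose: 23.7 g/L × 0.576 L = 13.65 g
tryptone: 18.5 g/L × 0.576 L = 10.66 g
disodium phosphate: 13 g/L × 0.576 L = 7.49 g

malt extract 14.75 g; lactose 13.65 g; tryptone 10.66 g; disodium phosphate 7.49 g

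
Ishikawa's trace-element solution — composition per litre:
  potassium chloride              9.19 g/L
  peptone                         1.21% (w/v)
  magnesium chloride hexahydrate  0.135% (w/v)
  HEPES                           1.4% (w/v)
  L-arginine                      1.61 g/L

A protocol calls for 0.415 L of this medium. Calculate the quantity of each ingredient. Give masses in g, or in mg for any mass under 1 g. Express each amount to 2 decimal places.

Scale factor relative to 1 L: 0.415.
potassium chloride: 9.19 g/L × 0.415 L = 3.81 g
peptone: 1.21% w/v = 12.1 g/L → 12.1 × 0.415 L = 5.02 g
magnesium chloride hexahydrate: 0.135 g per 100 mL × 415 mL ÷ 100 = 0.56025 g = 560.25 mg
HEPES: 1.4 g per 100 mL × 415 mL ÷ 100 = 5.81 g
L-arginine: 1.61 g/L × 0.415 L = 0.66815 g = 668.15 mg

potassium chloride 3.81 g; peptone 5.02 g; magnesium chloride hexahydrate 560.25 mg; HEPES 5.81 g; L-arginine 668.15 mg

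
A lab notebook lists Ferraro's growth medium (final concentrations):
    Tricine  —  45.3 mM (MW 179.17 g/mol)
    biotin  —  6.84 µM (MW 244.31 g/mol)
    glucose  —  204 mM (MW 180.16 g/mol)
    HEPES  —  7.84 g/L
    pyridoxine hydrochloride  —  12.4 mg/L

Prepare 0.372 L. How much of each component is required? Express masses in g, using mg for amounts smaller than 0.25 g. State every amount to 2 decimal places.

Tricine 3.02 g; biotin 0.62 mg; glucose 13.67 g; HEPES 2.92 g; pyridoxine hydrochloride 4.61 mg

Working volume: 0.372 L.
Tricine: 45.3 mmol/L × 179.17 g/mol × 0.372 L ÷ 1000 = 3.02 g
biotin: 6.84 µmol/L × 244.31 g/mol × 0.372 L ÷ 1000 = 0.62 mg
glucose: 204 mmol/L × 180.16 g/mol × 0.372 L ÷ 1000 = 13.67 g
HEPES: 7.84 g/L × 0.372 L = 2.92 g
pyridoxine hydrochloride: 12.4 mg/L × 0.372 L = 4.61 mg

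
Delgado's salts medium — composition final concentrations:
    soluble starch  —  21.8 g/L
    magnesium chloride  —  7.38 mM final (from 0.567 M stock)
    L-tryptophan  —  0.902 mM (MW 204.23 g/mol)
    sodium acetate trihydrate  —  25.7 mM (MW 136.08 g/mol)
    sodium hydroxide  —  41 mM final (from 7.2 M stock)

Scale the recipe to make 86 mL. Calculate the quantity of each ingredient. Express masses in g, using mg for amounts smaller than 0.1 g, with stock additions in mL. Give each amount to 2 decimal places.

Working volume: 86 mL = 0.086 L.
soluble starch: 21.8 g/L × 0.086 L = 1.87 g
magnesium chloride: dilute stock: 7.38 mM × 86 mL ÷ 567 mM = 1.12 mL
L-tryptophan: 0.902 mmol/L × 204.23 mg/mmol × 0.086 L = 15.84 mg
sodium acetate trihydrate: 25.7 mmol/L × 136.08 g/mol × 0.086 L ÷ 1000 = 0.30 g
sodium hydroxide: dilute stock: 41 mM × 86 mL ÷ 7200 mM = 0.49 mL

soluble starch 1.87 g; magnesium chloride 1.12 mL; L-tryptophan 15.84 mg; sodium acetate trihydrate 0.30 g; sodium hydroxide 0.49 mL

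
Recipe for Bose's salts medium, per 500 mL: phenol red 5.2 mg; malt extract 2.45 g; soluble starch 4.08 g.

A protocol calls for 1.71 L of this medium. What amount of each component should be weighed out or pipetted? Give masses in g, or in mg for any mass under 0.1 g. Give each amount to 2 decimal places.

Ratio of target to recipe volume: 1710 / 500 = 3.42.
phenol red: 5.2 mg × (1710 mL / 500 mL) = 17.78 mg
malt extract: 2.45 g × (1710 mL / 500 mL) = 8.38 g
soluble starch: 4.08 g × (1710 mL / 500 mL) = 13.95 g

phenol red 17.78 mg; malt extract 8.38 g; soluble starch 13.95 g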